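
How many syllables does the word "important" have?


Word: "important"
Syllable breakdown: im | por | tant
Counting: 3 parts
= 3 syllables


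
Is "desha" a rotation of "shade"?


Word: "shade", Candidate: "desha"
Method: check if candidate is substring of word+word
"shadeshade" contains "desha"? Yes
Is rotation = Yes


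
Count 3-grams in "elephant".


Word: "elephant" (length 8)
Number of 3-grams = length - 3 + 1 = 8 - 3 + 1
= 6


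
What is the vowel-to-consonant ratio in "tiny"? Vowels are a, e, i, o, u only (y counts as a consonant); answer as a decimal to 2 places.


Word: "tiny"
Vowels (a,e,i,o,u): 1
Consonants: 3
Ratio = 1/3
= 0.33


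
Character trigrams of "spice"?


Word: "spice" (length 5)
Number of trigrams = 5 - 3 + 1 = 3
  Position 0: "spi"
  Position 1: "pic"
  Position 2: "ice"
Trigrams = "spi", "pic", "ice"


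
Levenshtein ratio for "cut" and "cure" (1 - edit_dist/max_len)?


Word 1: "cut" (length 3)
Word 2: "cure" (length 4)
One optimal edit sequence:
  1. keep 'c'
  2. keep 'u'
  3. insert 'r'  (+1)
  4. substitute 't' -> 'e'  (+1)
Edit distance = 2
Max length = max(3, 4) = 4
Similarity = 1 - 2/4
= 0.5000


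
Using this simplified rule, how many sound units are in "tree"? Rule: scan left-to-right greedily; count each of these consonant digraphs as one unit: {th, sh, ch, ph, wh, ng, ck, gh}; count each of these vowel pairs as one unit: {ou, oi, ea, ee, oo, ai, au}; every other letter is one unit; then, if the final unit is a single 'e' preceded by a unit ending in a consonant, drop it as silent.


Word: "tree" (4 letters)
Left-to-right scan:
  [1] 't' (letter)
  [2] 'r' (letter)
  [3] 'ee' (vowel-pair)
Units from scan: 3
Sound units = 3 units


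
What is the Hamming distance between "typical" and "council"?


Comparing character by character (same length = 7):
  Pos 0: 't' vs 'c' !=
  Pos 1: 'y' vs 'o' !=
  Pos 2: 'p' vs 'u' !=
  Pos 3: 'i' vs 'n' !=
  Pos 4: 'c' vs 'c' =
  Pos 5: 'a' vs 'i' !=
  Pos 6: 'l' vs 'l' =
Hamming distance = 5


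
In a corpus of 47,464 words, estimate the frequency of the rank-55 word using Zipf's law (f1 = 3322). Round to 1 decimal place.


Zipf's law: f(r) = f(1) / r
f(1) = 3322
f(55) = 3322 / 55
= 60.4 occurrences


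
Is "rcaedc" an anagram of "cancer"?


Word 1: "cancer" → sorted: accenr
Word 2: "rcaedc" → sorted: accder
Same letters? accenr != accder
Anagram = No


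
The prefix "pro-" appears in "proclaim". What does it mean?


Prefix: pro-
Example: proclaim (pro- + claim)
Meaning = forward / in favor of


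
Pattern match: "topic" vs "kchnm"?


Pattern of "topic": [0, 1, 2, 3, 4]
Pattern of "kchnm": [0, 1, 2, 3, 4]
Patterns match
Same pattern = Yes


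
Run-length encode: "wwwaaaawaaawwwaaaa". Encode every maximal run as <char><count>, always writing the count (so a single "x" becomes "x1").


String: "wwwaaaawaaawwwaaaa"
Scanning for consecutive runs:
  'w' x 3
  'a' x 4
  'w' x 1
  'a' x 3
  'w' x 3
  'a' x 4
RLE = "w3a4w1a3w3a4"


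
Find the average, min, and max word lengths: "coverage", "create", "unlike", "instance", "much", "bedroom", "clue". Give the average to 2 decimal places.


Lengths: "coverage"=8, "create"=6, "unlike"=6, "instance"=8, "much"=4, "bedroom"=7, "clue"=4
Sum = 43, Count = 7
Average = 43/7 = 6.14
= avg=6.14, min=4, max=8


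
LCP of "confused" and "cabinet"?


Word 1: "confused"
Word 2: "cabinet"
Comparing from start:
  Pos 0: 'c' == 'c'
  Pos 1: 'o' != 'a' (stop)
LCP = "c" (length 1)


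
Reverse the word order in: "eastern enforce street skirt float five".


Original: "eastern enforce street skirt float five"
Words (1..n): eastern | enforce | street | skirt | float | five
Reversed (n..1): five | float | skirt | street | enforce | eastern
Result = "five float skirt street enforce eastern"


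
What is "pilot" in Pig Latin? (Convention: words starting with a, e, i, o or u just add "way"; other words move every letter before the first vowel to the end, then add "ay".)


Word: "pilot"
Starts with consonant(s) → move to end, add 'ay'
Consonant cluster: "p"
Pig Latin = "ilotpay"


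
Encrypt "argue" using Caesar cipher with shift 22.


Word: "argue"
Shift: 22
Each letter → (letter + shift) mod 26:
  'a' (0) + 22 = 22 → 'w'
  'r' (17) + 22 = 13 → 'n'
  'g' (6) + 22 = 2 → 'c'
  'u' (20) + 22 = 16 → 'q'
  'e' (4) + 22 = 0 → 'a'
Result = "wncqa"


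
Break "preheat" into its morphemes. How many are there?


Word: "preheat"
Morphemes: pre- + heat
Each morpheme carries meaning
= 2 morphemes


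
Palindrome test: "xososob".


Word: "xososob"
Reversed: "bososox"
Forward == Backward? xososob != bososox
Palindrome = No


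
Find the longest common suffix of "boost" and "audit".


Word 1: "boost"
Word 2: "audit"
Comparing from end:
  Pos -1: 't' == 't'
  Pos -2: 's' != 'i' (stop)
LCS = "t" (length 1)


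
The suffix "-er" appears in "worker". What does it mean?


Suffix: -er
Example: worker (work + -er)
Meaning = one who / more


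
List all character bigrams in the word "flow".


Word: "flow" (length 4)
Number of bigrams = 4 - 2 + 1 = 3
  Position 0: "fl"
  Position 1: "lo"
  Position 2: "ow"
Bigrams = "fl", "lo", "ow"


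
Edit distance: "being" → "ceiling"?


Word 1: "being" (length 5)
Word 2: "ceiling" (length 7)
One optimal edit sequence (insert/delete/substitute each cost 1):
  1. substitute 'b' -> 'c'  (+1)
  2. keep 'e'
  3. insert 'i'  (+1)
  4. insert 'l'  (+1)
  5. keep 'i'
  6. keep 'n'
  7. keep 'g'
Total edit operations: 3
Edit distance = 3


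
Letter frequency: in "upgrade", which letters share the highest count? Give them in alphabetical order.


Word: "upgrade"
Letter counts:
  'a': 1
  'd': 1
  'e': 1
  'g': 1
  'p': 1
  'r': 1
  'u': 1
Maximum count = 1
Most frequent = 'a', 'd', 'e', 'g', 'p', 'r', 'u' (1 time each)


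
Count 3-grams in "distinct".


Word: "distinct" (length 8)
Number of 3-grams = length - 3 + 1 = 8 - 3 + 1
= 6


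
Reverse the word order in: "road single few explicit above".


Original: "road single few explicit above"
Words (1..n): road | single | few | explicit | above
Reversed (n..1): above | explicit | few | single | road
Result = "above explicit few single road"


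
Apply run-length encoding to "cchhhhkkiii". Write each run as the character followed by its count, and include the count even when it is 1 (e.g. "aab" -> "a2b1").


String: "cchhhhkkiii"
Scanning for consecutive runs:
  'c' x 2
  'h' x 4
  'k' x 2
  'i' x 3
RLE = "c2h4k2i3"


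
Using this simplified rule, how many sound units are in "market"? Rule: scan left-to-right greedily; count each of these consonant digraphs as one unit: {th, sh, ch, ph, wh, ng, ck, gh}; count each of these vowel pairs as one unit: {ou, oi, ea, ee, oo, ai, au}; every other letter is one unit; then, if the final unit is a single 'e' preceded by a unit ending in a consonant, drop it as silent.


Word: "market" (6 letters)
Left-to-right scan:
  1. 'm' (letter)
  2. 'a' (letter)
  3. 'r' (letter)
  4. 'k' (letter)
  5. 'e' (letter)
  6. 't' (letter)
Units from scan: 6
Sound units = 6 units


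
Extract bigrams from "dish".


Word: "dish" (length 4)
Number of bigrams = 4 - 2 + 1 = 3
  Position 0: "di"
  Position 1: "is"
  Position 2: "sh"
Bigrams = "di", "is", "sh"


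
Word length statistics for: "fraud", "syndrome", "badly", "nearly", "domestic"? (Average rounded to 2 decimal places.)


Lengths: "fraud"=5, "syndrome"=8, "badly"=5, "nearly"=6, "domestic"=8
Sum = 32, Count = 5
Average = 32/5 = 6.40
= avg=6.40, min=5, max=8


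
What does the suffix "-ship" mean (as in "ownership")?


Suffix: -ship
As in: ownership -> owner + -ship
Meaning = state / position


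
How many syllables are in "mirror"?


Word: "mirror"
Syllable breakdown: mir / ror
Counting: 2 parts
= 2 syllables


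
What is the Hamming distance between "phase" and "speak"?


Comparing character by character (same length = 5):
  Pos 0: 'p' vs 's' !=
  Pos 1: 'h' vs 'p' !=
  Pos 2: 'a' vs 'e' !=
  Pos 3: 's' vs 'a' !=
  Pos 4: 'e' vs 'k' !=
Hamming distance = 5


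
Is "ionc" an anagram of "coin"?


Word 1: "coin" → sorted: cino
Word 2: "ionc" → sorted: cino
Same letters? cino == cino
Anagram = Yes


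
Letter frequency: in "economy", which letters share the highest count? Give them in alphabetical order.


Word: "economy"
Letter counts:
  'c': 1
  'e': 1
  'm': 1
  'n': 1
  'o': 2
  'y': 1
Maximum count = 2
Most frequent = 'o' (2 times each)


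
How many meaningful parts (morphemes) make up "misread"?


Word: "misread"
Morphemes: mis- | read
Each morpheme carries meaning
= 2 morphemes


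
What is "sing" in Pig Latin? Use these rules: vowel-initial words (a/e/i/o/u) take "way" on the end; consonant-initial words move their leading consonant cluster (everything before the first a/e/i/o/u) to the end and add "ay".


Word: "sing"
Starts with consonant(s) → move to end, add 'ay'
Consonant cluster: "s"
Pig Latin = "ingsay"


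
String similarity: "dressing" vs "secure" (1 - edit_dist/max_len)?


Word 1: "dressing" (length 8)
Word 2: "secure" (length 6)
One optimal edit sequence:
  1. delete 'd'  (+1)
  2. substitute 'r' -> 's'  (+1)
  3. keep 'e'
  4. delete 's'  (+1)
  5. substitute 's' -> 'c'  (+1)
  6. substitute 'i' -> 'u'  (+1)
  7. substitute 'n' -> 'r'  (+1)
  8. substitute 'g' -> 'e'  (+1)
Edit distance = 7
Max length = max(8, 6) = 8
Similarity = 1 - 7/8
= 0.1250


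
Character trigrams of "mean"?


Word: "mean" (length 4)
Number of trigrams = 4 - 3 + 1 = 2
  Position 0: "mea"
  Position 1: "ean"
Trigrams = "mea", "ean"


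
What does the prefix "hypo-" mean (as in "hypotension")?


Prefix: hypo-
As in: hypotension -> hypo- + tension
Meaning = under / below normal


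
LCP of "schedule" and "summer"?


Word 1: "schedule"
Word 2: "summer"
Comparing from start:
  Pos 0: 's' == 's'
  Pos 1: 'c' != 'u' (stop)
LCP = "s" (length 1)


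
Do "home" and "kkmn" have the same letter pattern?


Pattern of "home": [0, 1, 2, 3]
Pattern of "kkmn": [0, 0, 1, 2]
Patterns do not match
Same pattern = No


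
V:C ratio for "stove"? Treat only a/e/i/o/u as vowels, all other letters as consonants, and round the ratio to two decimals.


Word: "stove"
Vowels (a,e,i,o,u): 2
Consonants: 3
Ratio = 2/3
= 0.67


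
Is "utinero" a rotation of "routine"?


Word: "routine", Candidate: "utinero"
Method: check if candidate is substring of word+word
"routineroutine" contains "utinero"? Yes
Is rotation = Yes


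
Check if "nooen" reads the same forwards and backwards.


Word: "nooen"
Reversed: "neoon"
Forward == Backward? nooen != neoon
Palindrome = No


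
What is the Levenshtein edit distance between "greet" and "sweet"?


Word 1: "greet" (length 5)
Word 2: "sweet" (length 5)
One optimal edit sequence (insert/delete/substitute each cost 1):
  1. substitute 'g' -> 's'  (+1)
  2. substitute 'r' -> 'w'  (+1)
  3. keep 'e'
  4. keep 'e'
  5. keep 't'
Total edit operations: 2
Edit distance = 2


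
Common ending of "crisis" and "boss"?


Word 1: "crisis"
Word 2: "boss"
Comparing from end:
  Pos -1: 's' == 's'
  Pos -2: 'i' != 's' (stop)
LCS = "s" (length 1)


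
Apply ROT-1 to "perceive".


Word: "perceive"
Shift: 1
Each letter → (letter + shift) mod 26:
  'p' (15) + 1 = 16 → 'q'
  'e' (4) + 1 = 5 → 'f'
  'r' (17) + 1 = 18 → 's'
  'c' (2) + 1 = 3 → 'd'
  'e' (4) + 1 = 5 → 'f'
  'i' (8) + 1 = 9 → 'j'
  'v' (21) + 1 = 22 → 'w'
  'e' (4) + 1 = 5 → 'f'
Result = "qfsdfjwf"


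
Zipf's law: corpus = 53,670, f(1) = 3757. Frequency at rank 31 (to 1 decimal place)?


Zipf's law: f(r) = f(1) / r
f(1) = 3757
f(31) = 3757 / 31
= 121.2 occurrences


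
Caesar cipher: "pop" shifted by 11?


Word: "pop"
Shift: 11
Each letter → (letter + shift) mod 26:
  'p' (15) + 11 = 0 → 'a'
  'o' (14) + 11 = 25 → 'z'
  'p' (15) + 11 = 0 → 'a'
Result = "aza"


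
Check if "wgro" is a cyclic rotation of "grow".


Word: "grow", Candidate: "wgro"
Method: check if candidate is substring of word+word
"growgrow" contains "wgro"? Yes
Is rotation = Yes


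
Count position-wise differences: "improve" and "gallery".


Comparing character by character (same length = 7):
  Pos 0: 'i' vs 'g' !=
  Pos 1: 'm' vs 'a' !=
  Pos 2: 'p' vs 'l' !=
  Pos 3: 'r' vs 'l' !=
  Pos 4: 'o' vs 'e' !=
  Pos 5: 'v' vs 'r' !=
  Pos 6: 'e' vs 'y' !=
Hamming distance = 7


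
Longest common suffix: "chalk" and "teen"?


Word 1: "chalk"
Word 2: "teen"
Comparing from end:
  Pos -1: 'k' != 'n' (stop)
LCS = "" (length 0)


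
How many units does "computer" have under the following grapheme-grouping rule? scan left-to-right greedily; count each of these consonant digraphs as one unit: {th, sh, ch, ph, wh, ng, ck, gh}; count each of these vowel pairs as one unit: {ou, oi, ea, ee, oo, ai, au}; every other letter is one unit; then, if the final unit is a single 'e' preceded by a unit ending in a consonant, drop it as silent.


Word: "computer" (8 letters)
Left-to-right scan:
  1. 'c' (letter)
  2. 'o' (letter)
  3. 'm' (letter)
  4. 'p' (letter)
  5. 'u' (letter)
  6. 't' (letter)
  7. 'e' (letter)
  8. 'r' (letter)
Units from scan: 8
Sound units = 8 units


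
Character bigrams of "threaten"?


Word: "threaten" (length 8)
Number of bigrams = 8 - 2 + 1 = 7
  Position 0: "th"
  Position 1: "hr"
  Position 2: "re"
  Position 3: "ea"
  Position 4: "at"
  Position 5: "te"
  Position 6: "en"
Bigrams = "th", "hr", "re", "ea", "at", "te", "en"


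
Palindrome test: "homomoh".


Word: "homomoh"
Reversed: "homomoh"
Forward == Backward? homomoh == homomoh
Palindrome = Yes


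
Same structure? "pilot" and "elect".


Pattern of "pilot": [0, 1, 2, 3, 4]
Pattern of "elect": [0, 1, 0, 2, 3]
Patterns do not match
Same pattern = No


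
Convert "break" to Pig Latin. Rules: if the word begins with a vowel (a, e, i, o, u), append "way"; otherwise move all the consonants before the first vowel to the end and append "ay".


Word: "break"
Starts with consonant(s) → move to end, add 'ay'
Consonant cluster: "br"
Pig Latin = "eakbray"


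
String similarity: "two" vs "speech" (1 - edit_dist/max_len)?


Word 1: "two" (length 3)
Word 2: "speech" (length 6)
One optimal edit sequence:
  1. insert 's'  (+1)
  2. insert 'p'  (+1)
  3. insert 'e'  (+1)
  4. substitute 't' -> 'e'  (+1)
  5. substitute 'w' -> 'c'  (+1)
  6. substitute 'o' -> 'h'  (+1)
Edit distance = 6
Max length = max(3, 6) = 6
Similarity = 1 - 6/6
= 0.0000


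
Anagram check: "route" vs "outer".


Word 1: "route" → sorted: eortu
Word 2: "outer" → sorted: eortu
Same letters? eortu == eortu
Anagram = Yes


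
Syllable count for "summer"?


Word: "summer"
Syllable breakdown: sum / mer
Counting: 2 parts
= 2 syllables


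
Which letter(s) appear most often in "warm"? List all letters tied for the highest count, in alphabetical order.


Word: "warm"
Letter counts:
  'a': 1
  'm': 1
  'r': 1
  'w': 1
Maximum count = 1
Most frequent = 'a', 'm', 'r', 'w' (1 time each)


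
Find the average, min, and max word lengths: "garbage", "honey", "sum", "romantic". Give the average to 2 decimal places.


Lengths: "garbage"=7, "honey"=5, "sum"=3, "romantic"=8
Sum = 23, Count = 4
Average = 23/4 = 5.75
= avg=5.75, min=3, max=8


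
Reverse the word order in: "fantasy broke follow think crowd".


Original: "fantasy broke follow think crowd"
Words (1..n): fantasy | broke | follow | think | crowd
Reversed (n..1): crowd | think | follow | broke | fantasy
Result = "crowd think follow broke fantasy"


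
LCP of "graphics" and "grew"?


Word 1: "graphics"
Word 2: "grew"
Comparing from start:
  Pos 0: 'g' == 'g'
  Pos 1: 'r' == 'r'
  Pos 2: 'a' != 'e' (stop)
LCP = "gr" (length 2)


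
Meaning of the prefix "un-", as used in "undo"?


Prefix: un-
As in: undo -> un- + do
Meaning = not / reverse


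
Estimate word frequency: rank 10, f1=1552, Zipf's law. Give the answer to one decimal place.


Zipf's law: f(r) = f(1) / r
f(1) = 1552
f(10) = 1552 / 10
= 155.2 occurrences


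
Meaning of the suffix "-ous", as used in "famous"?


Suffix: -ous
Example: famous (fame + -ous, with a spelling change)
Meaning = having quality of


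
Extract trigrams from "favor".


Word: "favor" (length 5)
Number of trigrams = 5 - 3 + 1 = 3
  Position 0: "fav"
  Position 1: "avo"
  Position 2: "vor"
Trigrams = "fav", "avo", "vor"


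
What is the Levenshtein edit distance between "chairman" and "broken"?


Word 1: "chairman" (length 8)
Word 2: "broken" (length 6)
One optimal edit sequence (insert/delete/substitute each cost 1):
  1. delete 'c'  (+1)
  2. delete 'h'  (+1)
  3. substitute 'a' -> 'b'  (+1)
  4. substitute 'i' -> 'r'  (+1)
  5. substitute 'r' -> 'o'  (+1)
  6. substitute 'm' -> 'k'  (+1)
  7. substitute 'a' -> 'e'  (+1)
  8. keep 'n'
Total edit operations: 7
Edit distance = 7


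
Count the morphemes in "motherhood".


Word: "motherhood"
Morphemes: mother | -hood
Each morpheme carries meaning
= 2 morphemes


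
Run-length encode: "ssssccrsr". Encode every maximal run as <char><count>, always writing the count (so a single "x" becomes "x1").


String: "ssssccrsr"
Scanning for consecutive runs:
  's' x 4
  'c' x 2
  'r' x 1
  's' x 1
  'r' x 1
RLE = "s4c2r1s1r1"


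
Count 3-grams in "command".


Word: "command" (length 7)
Number of 3-grams = length - 3 + 1 = 7 - 3 + 1
= 5


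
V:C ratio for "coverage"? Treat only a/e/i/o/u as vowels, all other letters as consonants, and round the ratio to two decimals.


Word: "coverage"
Vowels (a,e,i,o,u): 4
Consonants: 4
Ratio = 4/4
= 1.00


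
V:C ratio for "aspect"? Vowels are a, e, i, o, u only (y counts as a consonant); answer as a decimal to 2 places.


Word: "aspect"
Vowels (a,e,i,o,u): 2
Consonants: 4
Ratio = 2/4
= 0.50


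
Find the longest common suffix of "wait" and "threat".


Word 1: "wait"
Word 2: "threat"
Comparing from end:
  Pos -1: 't' == 't'
  Pos -2: 'i' != 'a' (stop)
LCS = "t" (length 1)


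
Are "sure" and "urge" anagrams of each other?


Word 1: "sure" → sorted: ersu
Word 2: "urge" → sorted: egru
Same letters? ersu != egru
Anagram = No


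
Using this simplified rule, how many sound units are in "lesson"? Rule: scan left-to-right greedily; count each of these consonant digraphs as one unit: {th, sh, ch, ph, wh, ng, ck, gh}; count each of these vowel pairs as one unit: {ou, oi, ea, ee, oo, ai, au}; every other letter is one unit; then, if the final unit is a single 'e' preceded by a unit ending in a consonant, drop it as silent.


Word: "lesson" (6 letters)
Left-to-right scan:
  1. 'l' (letter)
  2. 'e' (letter)
  3. 's' (letter)
  4. 's' (letter)
  5. 'o' (letter)
  6. 'n' (letter)
Units from scan: 6
Sound units = 6 units


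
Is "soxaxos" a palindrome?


Word: "soxaxos"
Reversed: "soxaxos"
Forward == Backward? soxaxos == soxaxos
Palindrome = Yes


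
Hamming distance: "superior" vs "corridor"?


Comparing character by character (same length = 8):
  Pos 0: 's' vs 'c' !=
  Pos 1: 'u' vs 'o' !=
  Pos 2: 'p' vs 'r' !=
  Pos 3: 'e' vs 'r' !=
  Pos 4: 'r' vs 'i' !=
  Pos 5: 'i' vs 'd' !=
  Pos 6: 'o' vs 'o' =
  Pos 7: 'r' vs 'r' =
Hamming distance = 6


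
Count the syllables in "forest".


Word: "forest"
Syllable breakdown: for | est
Counting: 2 parts
= 2 syllables


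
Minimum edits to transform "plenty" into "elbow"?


Word 1: "plenty" (length 6)
Word 2: "elbow" (length 5)
One optimal edit sequence (insert/delete/substitute each cost 1):
  1. substitute 'p' -> 'e'  (+1)
  2. keep 'l'
  3. delete 'e'  (+1)
  4. substitute 'n' -> 'b'  (+1)
  5. substitute 't' -> 'o'  (+1)
  6. substitute 'y' -> 'w'  (+1)
Total edit operations: 5
Edit distance = 5


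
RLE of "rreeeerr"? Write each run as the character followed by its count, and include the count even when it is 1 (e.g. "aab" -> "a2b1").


String: "rreeeerr"
Scanning for consecutive runs:
  'r' x 2
  'e' x 4
  'r' x 2
RLE = "r2e4r2"


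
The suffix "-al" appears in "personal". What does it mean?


Suffix: -al
Example: personal (person + -al)
Meaning = relating to


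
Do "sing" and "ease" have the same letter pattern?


Pattern of "sing": [0, 1, 2, 3]
Pattern of "ease": [0, 1, 2, 0]
Patterns do not match
Same pattern = No


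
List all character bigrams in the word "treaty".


Word: "treaty" (length 6)
Number of bigrams = 6 - 2 + 1 = 5
  Position 0: "tr"
  Position 1: "re"
  Position 2: "ea"
  Position 3: "at"
  Position 4: "ty"
Bigrams = "tr", "re", "ea", "at", "ty"


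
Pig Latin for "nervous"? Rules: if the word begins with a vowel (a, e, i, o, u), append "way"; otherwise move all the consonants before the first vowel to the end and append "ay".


Word: "nervous"
Starts with consonant(s) → move to end, add 'ay'
Consonant cluster: "n"
Pig Latin = "ervousnay"


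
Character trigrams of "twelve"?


Word: "twelve" (length 6)
Number of trigrams = 6 - 3 + 1 = 4
  Position 0: "twe"
  Position 1: "wel"
  Position 2: "elv"
  Position 3: "lve"
Trigrams = "twe", "wel", "elv", "lve"


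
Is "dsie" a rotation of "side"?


Word: "side", Candidate: "dsie"
Method: check if candidate is substring of word+word
"sideside" contains "dsie"? No
Is rotation = No


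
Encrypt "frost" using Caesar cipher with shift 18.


Word: "frost"
Shift: 18
Each letter → (letter + shift) mod 26:
  'f' (5) + 18 = 23 → 'x'
  'r' (17) + 18 = 9 → 'j'
  'o' (14) + 18 = 6 → 'g'
  's' (18) + 18 = 10 → 'k'
  't' (19) + 18 = 11 → 'l'
Result = "xjgkl"


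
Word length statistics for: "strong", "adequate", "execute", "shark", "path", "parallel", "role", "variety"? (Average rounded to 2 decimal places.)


Lengths: "strong"=6, "adequate"=8, "execute"=7, "shark"=5, "path"=4, "parallel"=8, "role"=4, "variety"=7
Sum = 49, Count = 8
Average = 49/8 = 6.13
= avg=6.13, min=4, max=8


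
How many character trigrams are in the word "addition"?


Word: "addition" (length 8)
Number of 3-grams = length - 3 + 1 = 8 - 3 + 1
= 6


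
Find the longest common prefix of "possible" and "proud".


Word 1: "possible"
Word 2: "proud"
Comparing from start:
  Pos 0: 'p' == 'p'
  Pos 1: 'o' != 'r' (stop)
LCP = "p" (length 1)


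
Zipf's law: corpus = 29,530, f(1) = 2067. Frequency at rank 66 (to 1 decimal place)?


Zipf's law: f(r) = f(1) / r
f(1) = 2067
f(66) = 2067 / 66
= 31.3 occurrences


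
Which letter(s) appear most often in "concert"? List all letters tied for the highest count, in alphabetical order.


Word: "concert"
Letter counts:
  'c': 2
  'e': 1
  'n': 1
  'o': 1
  'r': 1
  't': 1
Maximum count = 2
Most frequent = 'c' (2 times each)


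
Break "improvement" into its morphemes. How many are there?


Word: "improvement"
Morphemes: improve | -ment
Each morpheme carries meaning
= 2 morphemes


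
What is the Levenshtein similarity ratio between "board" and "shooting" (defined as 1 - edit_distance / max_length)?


Word 1: "board" (length 5)
Word 2: "shooting" (length 8)
One optimal edit sequence:
  1. insert 's'  (+1)
  2. insert 'h'  (+1)
  3. substitute 'b' -> 'o'  (+1)
  4. keep 'o'
  5. insert 't'  (+1)
  6. substitute 'a' -> 'i'  (+1)
  7. substitute 'r' -> 'n'  (+1)
  8. substitute 'd' -> 'g'  (+1)
Edit distance = 7
Max length = max(5, 8) = 8
Similarity = 1 - 7/8
= 0.1250


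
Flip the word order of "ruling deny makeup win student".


Original: "ruling deny makeup win student"
Words (1..n): ruling | deny | makeup | win | student
Reversed (n..1): student | win | makeup | deny | ruling
Result = "student win makeup deny ruling"


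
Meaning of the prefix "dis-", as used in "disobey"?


Prefix: dis-
Example: disobey (dis- + obey)
Meaning = not / opposite


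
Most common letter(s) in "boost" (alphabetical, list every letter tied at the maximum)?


Word: "boost"
Letter counts:
  'b': 1
  'o': 2
  's': 1
  't': 1
Maximum count = 2
Most frequent = 'o' (2 times each)


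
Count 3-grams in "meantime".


Word: "meantime" (length 8)
Number of 3-grams = length - 3 + 1 = 8 - 3 + 1
= 6


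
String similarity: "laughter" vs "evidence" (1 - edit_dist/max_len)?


Word 1: "laughter" (length 8)
Word 2: "evidence" (length 8)
One optimal edit sequence:
  1. substitute 'l' -> 'e'  (+1)
  2. substitute 'a' -> 'v'  (+1)
  3. substitute 'u' -> 'i'  (+1)
  4. substitute 'g' -> 'd'  (+1)
  5. substitute 'h' -> 'e'  (+1)
  6. substitute 't' -> 'n'  (+1)
  7. substitute 'e' -> 'c'  (+1)
  8. substitute 'r' -> 'e'  (+1)
Edit distance = 8
Max length = max(8, 8) = 8
Similarity = 1 - 8/8
= 0.0000


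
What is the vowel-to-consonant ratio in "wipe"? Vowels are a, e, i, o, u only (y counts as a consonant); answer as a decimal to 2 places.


Word: "wipe"
Vowels (a,e,i,o,u): 2
Consonants: 2
Ratio = 2/2
= 1.00


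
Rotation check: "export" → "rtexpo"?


Word: "export", Candidate: "rtexpo"
Method: check if candidate is substring of word+word
"exportexport" contains "rtexpo"? Yes
Is rotation = Yes


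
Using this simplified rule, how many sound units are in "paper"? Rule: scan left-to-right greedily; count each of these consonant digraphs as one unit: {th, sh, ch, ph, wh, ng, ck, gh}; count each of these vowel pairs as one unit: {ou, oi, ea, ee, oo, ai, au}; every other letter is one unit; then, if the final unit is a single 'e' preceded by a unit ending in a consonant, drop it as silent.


Word: "paper" (5 letters)
Left-to-right scan:
  (1) 'p' (letter)
  (2) 'a' (letter)
  (3) 'p' (letter)
  (4) 'e' (letter)
  (5) 'r' (letter)
Units from scan: 5
Sound units = 5 units


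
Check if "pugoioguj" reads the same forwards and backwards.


Word: "pugoioguj"
Reversed: "jugoiogup"
Forward == Backward? pugoioguj != jugoiogup
Palindrome = No


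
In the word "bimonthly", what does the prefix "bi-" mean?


Prefix: bi-
As in: bimonthly -> bi- + monthly
Meaning = two


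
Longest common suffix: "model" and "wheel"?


Word 1: "model"
Word 2: "wheel"
Comparing from end:
  Pos -1: 'l' == 'l'
  Pos -2: 'e' == 'e'
  Pos -3: 'd' != 'e' (stop)
LCS = "el" (length 2)


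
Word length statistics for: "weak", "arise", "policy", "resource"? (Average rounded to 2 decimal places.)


Lengths: "weak"=4, "arise"=5, "policy"=6, "resource"=8
Sum = 23, Count = 4
Average = 23/4 = 5.75
= avg=5.75, min=4, max=8


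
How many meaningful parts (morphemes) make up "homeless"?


Word: "homeless"
Morphemes: home / -less
Each morpheme carries meaning
= 2 morphemes


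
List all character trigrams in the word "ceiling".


Word: "ceiling" (length 7)
Number of trigrams = 7 - 3 + 1 = 5
  Position 0: "cei"
  Position 1: "eil"
  Position 2: "ili"
  Position 3: "lin"
  Position 4: "ing"
Trigrams = "cei", "eil", "ili", "lin", "ing"


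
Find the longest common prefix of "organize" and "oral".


Word 1: "organize"
Word 2: "oral"
Comparing from start:
  Pos 0: 'o' == 'o'
  Pos 1: 'r' == 'r'
  Pos 2: 'g' != 'a' (stop)
LCP = "or" (length 2)


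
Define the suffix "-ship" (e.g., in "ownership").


Suffix: -ship
As in: ownership -> owner + -ship
Meaning = state / position


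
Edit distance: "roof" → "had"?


Word 1: "roof" (length 4)
Word 2: "had" (length 3)
One optimal edit sequence (insert/delete/substitute each cost 1):
  1. delete 'r'  (+1)
  2. substitute 'o' -> 'h'  (+1)
  3. substitute 'o' -> 'a'  (+1)
  4. substitute 'f' -> 'd'  (+1)
Total edit operations: 4
Edit distance = 4


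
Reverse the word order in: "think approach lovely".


Original: "think approach lovely"
Words (1..n): think | approach | lovely
Reversed (n..1): lovely | approach | think
Result = "lovely approach think"


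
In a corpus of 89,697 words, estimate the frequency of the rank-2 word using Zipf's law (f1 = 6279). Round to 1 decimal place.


Zipf's law: f(r) = f(1) / r
f(1) = 6279
f(2) = 6279 / 2
= 3139.5 occurrences


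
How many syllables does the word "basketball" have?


Word: "basketball"
Syllable breakdown: bas / ket / ball
Counting: 3 parts
= 3 syllables


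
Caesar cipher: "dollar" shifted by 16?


Word: "dollar"
Shift: 16
Each letter → (letter + shift) mod 26:
  'd' (3) + 16 = 19 → 't'
  'o' (14) + 16 = 4 → 'e'
  'l' (11) + 16 = 1 → 'b'
  'l' (11) + 16 = 1 → 'b'
  'a' (0) + 16 = 16 → 'q'
  'r' (17) + 16 = 7 → 'h'
Result = "tebbqh"


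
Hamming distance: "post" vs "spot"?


Comparing character by character (same length = 4):
  Pos 0: 'p' vs 's' !=
  Pos 1: 'o' vs 'p' !=
  Pos 2: 's' vs 'o' !=
  Pos 3: 't' vs 't' =
Hamming distance = 3


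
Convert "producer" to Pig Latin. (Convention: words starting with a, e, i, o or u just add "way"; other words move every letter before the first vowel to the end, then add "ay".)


Word: "producer"
Starts with consonant(s) → move to end, add 'ay'
Consonant cluster: "pr"
Pig Latin = "oducerpray"


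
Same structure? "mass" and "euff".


Pattern of "mass": [0, 1, 2, 2]
Pattern of "euff": [0, 1, 2, 2]
Patterns match
Same pattern = Yes


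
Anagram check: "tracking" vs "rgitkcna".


Word 1: "tracking" → sorted: acgiknrt
Word 2: "rgitkcna" → sorted: acgiknrt
Same letters? acgiknrt == acgiknrt
Anagram = Yes


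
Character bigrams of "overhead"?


Word: "overhead" (length 8)
Number of bigrams = 8 - 2 + 1 = 7
  Position 0: "ov"
  Position 1: "ve"
  Position 2: "er"
  Position 3: "rh"
  Position 4: "he"
  Position 5: "ea"
  Position 6: "ad"
Bigrams = "ov", "ve", "er", "rh", "he", "ea", "ad"


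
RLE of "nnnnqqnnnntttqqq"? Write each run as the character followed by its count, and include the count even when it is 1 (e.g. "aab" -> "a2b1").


String: "nnnnqqnnnntttqqq"
Scanning for consecutive runs:
  'n' x 4
  'q' x 2
  'n' x 4
  't' x 3
  'q' x 3
RLE = "n4q2n4t3q3"


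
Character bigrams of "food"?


Word: "food" (length 4)
Number of bigrams = 4 - 2 + 1 = 3
  Position 0: "fo"
  Position 1: "oo"
  Position 2: "od"
Bigrams = "fo", "oo", "od"


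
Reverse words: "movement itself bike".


Original: "movement itself bike"
Words (1..n): movement | itself | bike
Reversed (n..1): bike | itself | movement
Result = "bike itself movement"


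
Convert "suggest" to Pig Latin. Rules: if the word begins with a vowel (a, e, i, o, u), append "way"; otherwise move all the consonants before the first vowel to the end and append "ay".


Word: "suggest"
Starts with consonant(s) → move to end, add 'ay'
Consonant cluster: "s"
Pig Latin = "uggestsay"


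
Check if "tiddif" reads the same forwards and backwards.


Word: "tiddif"
Reversed: "fiddit"
Forward == Backward? tiddif != fiddit
Palindrome = No


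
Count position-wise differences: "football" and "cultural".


Comparing character by character (same length = 8):
  Pos 0: 'f' vs 'c' !=
  Pos 1: 'o' vs 'u' !=
  Pos 2: 'o' vs 'l' !=
  Pos 3: 't' vs 't' =
  Pos 4: 'b' vs 'u' !=
  Pos 5: 'a' vs 'r' !=
  Pos 6: 'l' vs 'a' !=
  Pos 7: 'l' vs 'l' =
Hamming distance = 6


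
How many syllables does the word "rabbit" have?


Word: "rabbit"
Syllable breakdown: rab · bit
Counting: 2 parts
= 2 syllables


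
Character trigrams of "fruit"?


Word: "fruit" (length 5)
Number of trigrams = 5 - 3 + 1 = 3
  Position 0: "fru"
  Position 1: "rui"
  Position 2: "uit"
Trigrams = "fru", "rui", "uit"


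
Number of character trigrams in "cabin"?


Word: "cabin" (length 5)
Number of 3-grams = length - 3 + 1 = 5 - 3 + 1
= 3


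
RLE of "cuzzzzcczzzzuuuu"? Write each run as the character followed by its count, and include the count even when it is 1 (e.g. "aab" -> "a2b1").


String: "cuzzzzcczzzzuuuu"
Scanning for consecutive runs:
  'c' x 1
  'u' x 1
  'z' x 4
  'c' x 2
  'z' x 4
  'u' x 4
RLE = "c1u1z4c2z4u4"


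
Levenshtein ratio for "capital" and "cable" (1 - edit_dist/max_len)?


Word 1: "capital" (length 7)
Word 2: "cable" (length 5)
One optimal edit sequence:
  1. keep 'c'
  2. keep 'a'
  3. delete 'p'  (+1)
  4. delete 'i'  (+1)
  5. substitute 't' -> 'b'  (+1)
  6. substitute 'a' -> 'l'  (+1)
  7. substitute 'l' -> 'e'  (+1)
Edit distance = 5
Max length = max(7, 5) = 7
Similarity = 1 - 5/7
= 0.2857


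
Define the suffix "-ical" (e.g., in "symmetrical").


Suffix: -ical
As in: symmetrical -> symmetry + -ical, with a spelling change
Meaning = relating to


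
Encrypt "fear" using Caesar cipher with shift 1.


Word: "fear"
Shift: 1
Each letter → (letter + shift) mod 26:
  'f' (5) + 1 = 6 → 'g'
  'e' (4) + 1 = 5 → 'f'
  'a' (0) + 1 = 1 → 'b'
  'r' (17) + 1 = 18 → 's'
Result = "gfbs"


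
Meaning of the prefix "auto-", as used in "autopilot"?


Prefix: auto-
As in: autopilot -> auto- + pilot
Meaning = self


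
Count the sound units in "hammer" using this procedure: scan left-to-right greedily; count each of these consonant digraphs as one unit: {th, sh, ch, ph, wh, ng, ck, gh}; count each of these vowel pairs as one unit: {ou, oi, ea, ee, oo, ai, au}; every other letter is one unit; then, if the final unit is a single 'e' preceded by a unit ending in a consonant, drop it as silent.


Word: "hammer" (6 letters)
Left-to-right scan:
  1. 'h' (letter)
  2. 'a' (letter)
  3. 'm' (letter)
  4. 'm' (letter)
  5. 'e' (letter)
  6. 'r' (letter)
Units from scan: 6
Sound units = 6 units


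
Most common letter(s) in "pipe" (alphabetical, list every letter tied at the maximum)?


Word: "pipe"
Letter counts:
  'e': 1
  'i': 1
  'p': 2
Maximum count = 2
Most frequent = 'p' (2 times each)


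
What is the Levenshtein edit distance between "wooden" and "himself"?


Word 1: "wooden" (length 6)
Word 2: "himself" (length 7)
One optimal edit sequence (insert/delete/substitute each cost 1):
  1. substitute 'w' -> 'h'  (+1)
  2. substitute 'o' -> 'i'  (+1)
  3. substitute 'o' -> 'm'  (+1)
  4. substitute 'd' -> 's'  (+1)
  5. keep 'e'
  6. insert 'l'  (+1)
  7. substitute 'n' -> 'f'  (+1)
Total edit operations: 6
Edit distance = 6


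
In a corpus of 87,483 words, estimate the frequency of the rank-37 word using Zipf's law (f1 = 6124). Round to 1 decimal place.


Zipf's law: f(r) = f(1) / r
f(1) = 6124
f(37) = 6124 / 37
= 165.5 occurrences


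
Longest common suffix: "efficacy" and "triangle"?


Word 1: "efficacy"
Word 2: "triangle"
Comparing from end:
  Pos -1: 'y' != 'e' (stop)
LCS = "" (length 0)


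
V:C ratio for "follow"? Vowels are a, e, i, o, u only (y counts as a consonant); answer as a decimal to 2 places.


Word: "follow"
Vowels (a,e,i,o,u): 2
Consonants: 4
Ratio = 2/4
= 0.50


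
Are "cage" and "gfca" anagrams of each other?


Word 1: "cage" → sorted: aceg
Word 2: "gfca" → sorted: acfg
Same letters? aceg != acfg
Anagram = No


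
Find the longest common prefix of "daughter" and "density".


Word 1: "daughter"
Word 2: "density"
Comparing from start:
  Pos 0: 'd' == 'd'
  Pos 1: 'a' != 'e' (stop)
LCP = "d" (length 1)


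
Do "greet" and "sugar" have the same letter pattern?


Pattern of "greet": [0, 1, 2, 2, 3]
Pattern of "sugar": [0, 1, 2, 3, 4]
Patterns do not match
Same pattern = No


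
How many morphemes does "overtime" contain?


Word: "overtime"
Morphemes: over- / time
Each morpheme carries meaning
= 2 morphemes


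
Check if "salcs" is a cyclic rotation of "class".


Word: "class", Candidate: "salcs"
Method: check if candidate is substring of word+word
"classclass" contains "salcs"? No
Is rotation = No


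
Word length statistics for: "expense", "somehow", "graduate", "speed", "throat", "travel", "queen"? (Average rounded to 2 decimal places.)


Lengths: "expense"=7, "somehow"=7, "graduate"=8, "speed"=5, "throat"=6, "travel"=6, "queen"=5
Sum = 44, Count = 7
Average = 44/7 = 6.29
= avg=6.29, min=5, max=8


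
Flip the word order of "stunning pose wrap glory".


Original: "stunning pose wrap glory"
Words (1..n): stunning | pose | wrap | glory
Reversed (n..1): glory | wrap | pose | stunning
Result = "glory wrap pose stunning"


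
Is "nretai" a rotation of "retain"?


Word: "retain", Candidate: "nretai"
Method: check if candidate is substring of word+word
"retainretain" contains "nretai"? Yes
Is rotation = Yes


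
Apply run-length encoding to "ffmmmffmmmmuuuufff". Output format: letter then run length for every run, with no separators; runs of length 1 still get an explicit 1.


String: "ffmmmffmmmmuuuufff"
Scanning for consecutive runs:
  'f' x 2
  'm' x 3
  'f' x 2
  'm' x 4
  'u' x 4
  'f' x 3
RLE = "f2m3f2m4u4f3"


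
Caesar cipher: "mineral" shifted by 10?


Word: "mineral"
Shift: 10
Each letter → (letter + shift) mod 26:
  'm' (12) + 10 = 22 → 'w'
  'i' (8) + 10 = 18 → 's'
  'n' (13) + 10 = 23 → 'x'
  'e' (4) + 10 = 14 → 'o'
  'r' (17) + 10 = 1 → 'b'
  'a' (0) + 10 = 10 → 'k'
  'l' (11) + 10 = 21 → 'v'
Result = "wsxobkv"


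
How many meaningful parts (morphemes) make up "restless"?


Word: "restless"
Morphemes: rest | -less
Each morpheme carries meaning
= 2 morphemes


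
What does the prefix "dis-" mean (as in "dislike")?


Prefix: dis-
Example: dislike = dis- + like
Meaning = not / opposite


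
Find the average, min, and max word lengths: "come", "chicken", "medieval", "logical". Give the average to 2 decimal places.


Lengths: "come"=4, "chicken"=7, "medieval"=8, "logical"=7
Sum = 26, Count = 4
Average = 26/4 = 6.50
= avg=6.50, min=4, max=8


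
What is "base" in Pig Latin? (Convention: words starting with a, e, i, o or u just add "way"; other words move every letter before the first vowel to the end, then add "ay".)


Word: "base"
Starts with consonant(s) → move to end, add 'ay'
Consonant cluster: "b"
Pig Latin = "asebay"


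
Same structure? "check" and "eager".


Pattern of "check": [0, 1, 2, 0, 3]
Pattern of "eager": [0, 1, 2, 0, 3]
Patterns match
Same pattern = Yes


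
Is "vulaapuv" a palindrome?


Word: "vulaapuv"
Reversed: "vupaaluv"
Forward == Backward? vulaapuv != vupaaluv
Palindrome = No


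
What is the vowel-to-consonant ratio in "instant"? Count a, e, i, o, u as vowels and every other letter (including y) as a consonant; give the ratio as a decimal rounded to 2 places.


Word: "instant"
Vowels (a,e,i,o,u): 2
Consonants: 5
Ratio = 2/5
= 0.40


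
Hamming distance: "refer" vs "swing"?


Comparing character by character (same length = 5):
  Pos 0: 'r' vs 's' !=
  Pos 1: 'e' vs 'w' !=
  Pos 2: 'f' vs 'i' !=
  Pos 3: 'e' vs 'n' !=
  Pos 4: 'r' vs 'g' !=
Hamming distance = 5


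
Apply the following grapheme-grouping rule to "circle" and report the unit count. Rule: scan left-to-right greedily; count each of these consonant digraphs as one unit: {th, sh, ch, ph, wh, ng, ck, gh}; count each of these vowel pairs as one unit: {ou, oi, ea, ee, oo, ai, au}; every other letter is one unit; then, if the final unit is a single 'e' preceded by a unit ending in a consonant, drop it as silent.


Word: "circle" (6 letters)
Left-to-right scan:
  (1) 'c' (letter)
  (2) 'i' (letter)
  (3) 'r' (letter)
  (4) 'c' (letter)
  (5) 'l' (letter)
  (6) 'e' (letter)
Units from scan: 6
Final unit is 'e' after a consonant -> drop as silent (-1)
Sound units = 5 units


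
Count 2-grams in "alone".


Word: "alone" (length 5)
Number of 2-grams = length - 2 + 1 = 5 - 2 + 1
= 4


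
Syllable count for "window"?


Word: "window"
Syllable breakdown: win / dow
Counting: 2 parts
= 2 syllables


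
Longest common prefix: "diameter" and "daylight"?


Word 1: "diameter"
Word 2: "daylight"
Comparing from start:
  Pos 0: 'd' == 'd'
  Pos 1: 'i' != 'a' (stop)
LCP = "d" (length 1)


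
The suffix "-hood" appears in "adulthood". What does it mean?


Suffix: -hood
Example: adulthood (adult + -hood)
Meaning = state / condition


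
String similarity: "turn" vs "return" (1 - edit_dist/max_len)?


Word 1: "turn" (length 4)
Word 2: "return" (length 6)
One optimal edit sequence:
  1. insert 'r'  (+1)
  2. insert 'e'  (+1)
  3. keep 't'
  4. keep 'u'
  5. keep 'r'
  6. keep 'n'
Edit distance = 2
Max length = max(4, 6) = 6
Similarity = 1 - 2/6
= 0.6667
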